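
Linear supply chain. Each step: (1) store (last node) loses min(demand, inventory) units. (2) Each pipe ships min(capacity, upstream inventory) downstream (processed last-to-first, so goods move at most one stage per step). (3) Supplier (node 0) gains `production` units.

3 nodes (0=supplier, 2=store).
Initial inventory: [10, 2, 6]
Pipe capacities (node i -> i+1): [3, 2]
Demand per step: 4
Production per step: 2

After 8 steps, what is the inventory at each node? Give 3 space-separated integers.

Step 1: demand=4,sold=4 ship[1->2]=2 ship[0->1]=3 prod=2 -> inv=[9 3 4]
Step 2: demand=4,sold=4 ship[1->2]=2 ship[0->1]=3 prod=2 -> inv=[8 4 2]
Step 3: demand=4,sold=2 ship[1->2]=2 ship[0->1]=3 prod=2 -> inv=[7 5 2]
Step 4: demand=4,sold=2 ship[1->2]=2 ship[0->1]=3 prod=2 -> inv=[6 6 2]
Step 5: demand=4,sold=2 ship[1->2]=2 ship[0->1]=3 prod=2 -> inv=[5 7 2]
Step 6: demand=4,sold=2 ship[1->2]=2 ship[0->1]=3 prod=2 -> inv=[4 8 2]
Step 7: demand=4,sold=2 ship[1->2]=2 ship[0->1]=3 prod=2 -> inv=[3 9 2]
Step 8: demand=4,sold=2 ship[1->2]=2 ship[0->1]=3 prod=2 -> inv=[2 10 2]

2 10 2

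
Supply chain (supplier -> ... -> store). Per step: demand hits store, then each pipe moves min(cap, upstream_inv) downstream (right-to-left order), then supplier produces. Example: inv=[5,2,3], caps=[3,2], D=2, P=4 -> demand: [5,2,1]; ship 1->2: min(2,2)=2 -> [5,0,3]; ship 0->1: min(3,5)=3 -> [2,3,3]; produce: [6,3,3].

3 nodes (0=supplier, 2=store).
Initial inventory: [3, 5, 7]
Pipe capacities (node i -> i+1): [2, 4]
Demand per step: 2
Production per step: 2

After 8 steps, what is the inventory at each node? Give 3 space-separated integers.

Step 1: demand=2,sold=2 ship[1->2]=4 ship[0->1]=2 prod=2 -> inv=[3 3 9]
Step 2: demand=2,sold=2 ship[1->2]=3 ship[0->1]=2 prod=2 -> inv=[3 2 10]
Step 3: demand=2,sold=2 ship[1->2]=2 ship[0->1]=2 prod=2 -> inv=[3 2 10]
Step 4: demand=2,sold=2 ship[1->2]=2 ship[0->1]=2 prod=2 -> inv=[3 2 10]
Step 5: demand=2,sold=2 ship[1->2]=2 ship[0->1]=2 prod=2 -> inv=[3 2 10]
Step 6: demand=2,sold=2 ship[1->2]=2 ship[0->1]=2 prod=2 -> inv=[3 2 10]
Step 7: demand=2,sold=2 ship[1->2]=2 ship[0->1]=2 prod=2 -> inv=[3 2 10]
Step 8: demand=2,sold=2 ship[1->2]=2 ship[0->1]=2 prod=2 -> inv=[3 2 10]

3 2 10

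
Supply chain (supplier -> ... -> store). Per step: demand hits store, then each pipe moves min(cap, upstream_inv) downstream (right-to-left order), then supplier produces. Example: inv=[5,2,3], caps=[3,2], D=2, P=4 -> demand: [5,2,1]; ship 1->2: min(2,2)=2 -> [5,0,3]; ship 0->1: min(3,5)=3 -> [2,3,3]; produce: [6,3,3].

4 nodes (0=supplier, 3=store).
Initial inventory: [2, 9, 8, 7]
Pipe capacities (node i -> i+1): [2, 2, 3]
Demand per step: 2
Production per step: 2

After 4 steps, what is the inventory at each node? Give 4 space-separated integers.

Step 1: demand=2,sold=2 ship[2->3]=3 ship[1->2]=2 ship[0->1]=2 prod=2 -> inv=[2 9 7 8]
Step 2: demand=2,sold=2 ship[2->3]=3 ship[1->2]=2 ship[0->1]=2 prod=2 -> inv=[2 9 6 9]
Step 3: demand=2,sold=2 ship[2->3]=3 ship[1->2]=2 ship[0->1]=2 prod=2 -> inv=[2 9 5 10]
Step 4: demand=2,sold=2 ship[2->3]=3 ship[1->2]=2 ship[0->1]=2 prod=2 -> inv=[2 9 4 11]

2 9 4 11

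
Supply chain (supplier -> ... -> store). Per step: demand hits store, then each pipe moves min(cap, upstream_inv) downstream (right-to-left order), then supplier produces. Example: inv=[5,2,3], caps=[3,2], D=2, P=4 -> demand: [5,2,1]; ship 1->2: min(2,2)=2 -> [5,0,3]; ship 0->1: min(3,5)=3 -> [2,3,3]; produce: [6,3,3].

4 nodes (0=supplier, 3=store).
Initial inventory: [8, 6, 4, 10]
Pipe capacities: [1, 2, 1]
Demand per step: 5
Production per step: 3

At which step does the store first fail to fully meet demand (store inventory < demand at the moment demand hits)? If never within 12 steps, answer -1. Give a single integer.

Step 1: demand=5,sold=5 ship[2->3]=1 ship[1->2]=2 ship[0->1]=1 prod=3 -> [10 5 5 6]
Step 2: demand=5,sold=5 ship[2->3]=1 ship[1->2]=2 ship[0->1]=1 prod=3 -> [12 4 6 2]
Step 3: demand=5,sold=2 ship[2->3]=1 ship[1->2]=2 ship[0->1]=1 prod=3 -> [14 3 7 1]
Step 4: demand=5,sold=1 ship[2->3]=1 ship[1->2]=2 ship[0->1]=1 prod=3 -> [16 2 8 1]
Step 5: demand=5,sold=1 ship[2->3]=1 ship[1->2]=2 ship[0->1]=1 prod=3 -> [18 1 9 1]
Step 6: demand=5,sold=1 ship[2->3]=1 ship[1->2]=1 ship[0->1]=1 prod=3 -> [20 1 9 1]
Step 7: demand=5,sold=1 ship[2->3]=1 ship[1->2]=1 ship[0->1]=1 prod=3 -> [22 1 9 1]
Step 8: demand=5,sold=1 ship[2->3]=1 ship[1->2]=1 ship[0->1]=1 prod=3 -> [24 1 9 1]
Step 9: demand=5,sold=1 ship[2->3]=1 ship[1->2]=1 ship[0->1]=1 prod=3 -> [26 1 9 1]
Step 10: demand=5,sold=1 ship[2->3]=1 ship[1->2]=1 ship[0->1]=1 prod=3 -> [28 1 9 1]
Step 11: demand=5,sold=1 ship[2->3]=1 ship[1->2]=1 ship[0->1]=1 prod=3 -> [30 1 9 1]
Step 12: demand=5,sold=1 ship[2->3]=1 ship[1->2]=1 ship[0->1]=1 prod=3 -> [32 1 9 1]
First stockout at step 3

3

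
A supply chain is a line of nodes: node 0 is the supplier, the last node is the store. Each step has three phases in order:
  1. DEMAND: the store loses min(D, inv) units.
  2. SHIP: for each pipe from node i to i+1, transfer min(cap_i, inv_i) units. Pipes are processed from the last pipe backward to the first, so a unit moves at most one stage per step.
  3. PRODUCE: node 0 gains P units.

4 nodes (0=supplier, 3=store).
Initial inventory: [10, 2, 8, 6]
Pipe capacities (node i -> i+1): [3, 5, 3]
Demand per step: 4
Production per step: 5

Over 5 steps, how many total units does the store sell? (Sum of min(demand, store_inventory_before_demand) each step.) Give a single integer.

Step 1: sold=4 (running total=4) -> [12 3 7 5]
Step 2: sold=4 (running total=8) -> [14 3 7 4]
Step 3: sold=4 (running total=12) -> [16 3 7 3]
Step 4: sold=3 (running total=15) -> [18 3 7 3]
Step 5: sold=3 (running total=18) -> [20 3 7 3]

Answer: 18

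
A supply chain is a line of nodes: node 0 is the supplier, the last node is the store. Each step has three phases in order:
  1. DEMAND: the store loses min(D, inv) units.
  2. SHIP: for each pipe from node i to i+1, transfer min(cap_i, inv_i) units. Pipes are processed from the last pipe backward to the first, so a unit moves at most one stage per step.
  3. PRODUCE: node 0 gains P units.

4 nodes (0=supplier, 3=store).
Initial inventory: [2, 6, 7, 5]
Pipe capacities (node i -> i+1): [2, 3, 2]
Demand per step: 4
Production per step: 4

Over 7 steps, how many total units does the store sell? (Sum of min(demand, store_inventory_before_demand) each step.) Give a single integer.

Step 1: sold=4 (running total=4) -> [4 5 8 3]
Step 2: sold=3 (running total=7) -> [6 4 9 2]
Step 3: sold=2 (running total=9) -> [8 3 10 2]
Step 4: sold=2 (running total=11) -> [10 2 11 2]
Step 5: sold=2 (running total=13) -> [12 2 11 2]
Step 6: sold=2 (running total=15) -> [14 2 11 2]
Step 7: sold=2 (running total=17) -> [16 2 11 2]

Answer: 17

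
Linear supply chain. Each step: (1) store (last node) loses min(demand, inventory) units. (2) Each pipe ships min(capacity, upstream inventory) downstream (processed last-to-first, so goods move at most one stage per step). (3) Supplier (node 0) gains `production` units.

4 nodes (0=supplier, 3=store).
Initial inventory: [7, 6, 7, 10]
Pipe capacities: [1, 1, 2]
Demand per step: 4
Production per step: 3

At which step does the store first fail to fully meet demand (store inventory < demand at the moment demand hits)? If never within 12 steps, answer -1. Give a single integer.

Step 1: demand=4,sold=4 ship[2->3]=2 ship[1->2]=1 ship[0->1]=1 prod=3 -> [9 6 6 8]
Step 2: demand=4,sold=4 ship[2->3]=2 ship[1->2]=1 ship[0->1]=1 prod=3 -> [11 6 5 6]
Step 3: demand=4,sold=4 ship[2->3]=2 ship[1->2]=1 ship[0->1]=1 prod=3 -> [13 6 4 4]
Step 4: demand=4,sold=4 ship[2->3]=2 ship[1->2]=1 ship[0->1]=1 prod=3 -> [15 6 3 2]
Step 5: demand=4,sold=2 ship[2->3]=2 ship[1->2]=1 ship[0->1]=1 prod=3 -> [17 6 2 2]
Step 6: demand=4,sold=2 ship[2->3]=2 ship[1->2]=1 ship[0->1]=1 prod=3 -> [19 6 1 2]
Step 7: demand=4,sold=2 ship[2->3]=1 ship[1->2]=1 ship[0->1]=1 prod=3 -> [21 6 1 1]
Step 8: demand=4,sold=1 ship[2->3]=1 ship[1->2]=1 ship[0->1]=1 prod=3 -> [23 6 1 1]
Step 9: demand=4,sold=1 ship[2->3]=1 ship[1->2]=1 ship[0->1]=1 prod=3 -> [25 6 1 1]
Step 10: demand=4,sold=1 ship[2->3]=1 ship[1->2]=1 ship[0->1]=1 prod=3 -> [27 6 1 1]
Step 11: demand=4,sold=1 ship[2->3]=1 ship[1->2]=1 ship[0->1]=1 prod=3 -> [29 6 1 1]
Step 12: demand=4,sold=1 ship[2->3]=1 ship[1->2]=1 ship[0->1]=1 prod=3 -> [31 6 1 1]
First stockout at step 5

5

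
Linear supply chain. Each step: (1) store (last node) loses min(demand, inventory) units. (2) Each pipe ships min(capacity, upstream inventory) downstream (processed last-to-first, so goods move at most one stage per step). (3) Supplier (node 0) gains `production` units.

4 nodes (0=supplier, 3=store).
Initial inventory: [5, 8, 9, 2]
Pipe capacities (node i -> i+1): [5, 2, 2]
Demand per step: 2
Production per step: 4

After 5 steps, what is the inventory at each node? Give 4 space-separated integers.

Step 1: demand=2,sold=2 ship[2->3]=2 ship[1->2]=2 ship[0->1]=5 prod=4 -> inv=[4 11 9 2]
Step 2: demand=2,sold=2 ship[2->3]=2 ship[1->2]=2 ship[0->1]=4 prod=4 -> inv=[4 13 9 2]
Step 3: demand=2,sold=2 ship[2->3]=2 ship[1->2]=2 ship[0->1]=4 prod=4 -> inv=[4 15 9 2]
Step 4: demand=2,sold=2 ship[2->3]=2 ship[1->2]=2 ship[0->1]=4 prod=4 -> inv=[4 17 9 2]
Step 5: demand=2,sold=2 ship[2->3]=2 ship[1->2]=2 ship[0->1]=4 prod=4 -> inv=[4 19 9 2]

4 19 9 2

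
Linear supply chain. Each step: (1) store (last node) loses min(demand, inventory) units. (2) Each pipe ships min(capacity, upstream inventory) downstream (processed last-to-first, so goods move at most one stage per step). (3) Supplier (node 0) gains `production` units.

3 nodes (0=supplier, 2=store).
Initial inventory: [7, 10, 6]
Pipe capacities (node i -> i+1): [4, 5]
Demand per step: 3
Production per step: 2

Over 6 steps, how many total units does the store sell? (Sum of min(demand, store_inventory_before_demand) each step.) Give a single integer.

Answer: 18

Derivation:
Step 1: sold=3 (running total=3) -> [5 9 8]
Step 2: sold=3 (running total=6) -> [3 8 10]
Step 3: sold=3 (running total=9) -> [2 6 12]
Step 4: sold=3 (running total=12) -> [2 3 14]
Step 5: sold=3 (running total=15) -> [2 2 14]
Step 6: sold=3 (running total=18) -> [2 2 13]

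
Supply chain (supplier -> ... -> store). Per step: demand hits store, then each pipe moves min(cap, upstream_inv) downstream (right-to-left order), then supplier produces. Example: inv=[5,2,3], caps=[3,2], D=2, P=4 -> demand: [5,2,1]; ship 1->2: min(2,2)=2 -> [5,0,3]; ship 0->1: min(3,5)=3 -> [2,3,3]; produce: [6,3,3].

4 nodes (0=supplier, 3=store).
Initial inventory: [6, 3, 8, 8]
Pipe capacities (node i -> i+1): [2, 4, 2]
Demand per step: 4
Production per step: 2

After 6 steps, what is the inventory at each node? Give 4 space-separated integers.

Step 1: demand=4,sold=4 ship[2->3]=2 ship[1->2]=3 ship[0->1]=2 prod=2 -> inv=[6 2 9 6]
Step 2: demand=4,sold=4 ship[2->3]=2 ship[1->2]=2 ship[0->1]=2 prod=2 -> inv=[6 2 9 4]
Step 3: demand=4,sold=4 ship[2->3]=2 ship[1->2]=2 ship[0->1]=2 prod=2 -> inv=[6 2 9 2]
Step 4: demand=4,sold=2 ship[2->3]=2 ship[1->2]=2 ship[0->1]=2 prod=2 -> inv=[6 2 9 2]
Step 5: demand=4,sold=2 ship[2->3]=2 ship[1->2]=2 ship[0->1]=2 prod=2 -> inv=[6 2 9 2]
Step 6: demand=4,sold=2 ship[2->3]=2 ship[1->2]=2 ship[0->1]=2 prod=2 -> inv=[6 2 9 2]

6 2 9 2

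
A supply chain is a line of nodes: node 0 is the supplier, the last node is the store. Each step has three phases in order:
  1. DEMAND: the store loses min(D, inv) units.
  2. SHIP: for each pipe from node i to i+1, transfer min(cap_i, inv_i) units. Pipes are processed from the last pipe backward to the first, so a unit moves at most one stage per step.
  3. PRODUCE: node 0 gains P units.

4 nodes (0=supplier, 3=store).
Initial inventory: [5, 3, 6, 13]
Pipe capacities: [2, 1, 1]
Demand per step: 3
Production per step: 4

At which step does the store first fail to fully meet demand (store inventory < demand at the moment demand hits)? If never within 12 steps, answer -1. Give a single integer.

Step 1: demand=3,sold=3 ship[2->3]=1 ship[1->2]=1 ship[0->1]=2 prod=4 -> [7 4 6 11]
Step 2: demand=3,sold=3 ship[2->3]=1 ship[1->2]=1 ship[0->1]=2 prod=4 -> [9 5 6 9]
Step 3: demand=3,sold=3 ship[2->3]=1 ship[1->2]=1 ship[0->1]=2 prod=4 -> [11 6 6 7]
Step 4: demand=3,sold=3 ship[2->3]=1 ship[1->2]=1 ship[0->1]=2 prod=4 -> [13 7 6 5]
Step 5: demand=3,sold=3 ship[2->3]=1 ship[1->2]=1 ship[0->1]=2 prod=4 -> [15 8 6 3]
Step 6: demand=3,sold=3 ship[2->3]=1 ship[1->2]=1 ship[0->1]=2 prod=4 -> [17 9 6 1]
Step 7: demand=3,sold=1 ship[2->3]=1 ship[1->2]=1 ship[0->1]=2 prod=4 -> [19 10 6 1]
Step 8: demand=3,sold=1 ship[2->3]=1 ship[1->2]=1 ship[0->1]=2 prod=4 -> [21 11 6 1]
Step 9: demand=3,sold=1 ship[2->3]=1 ship[1->2]=1 ship[0->1]=2 prod=4 -> [23 12 6 1]
Step 10: demand=3,sold=1 ship[2->3]=1 ship[1->2]=1 ship[0->1]=2 prod=4 -> [25 13 6 1]
Step 11: demand=3,sold=1 ship[2->3]=1 ship[1->2]=1 ship[0->1]=2 prod=4 -> [27 14 6 1]
Step 12: demand=3,sold=1 ship[2->3]=1 ship[1->2]=1 ship[0->1]=2 prod=4 -> [29 15 6 1]
First stockout at step 7

7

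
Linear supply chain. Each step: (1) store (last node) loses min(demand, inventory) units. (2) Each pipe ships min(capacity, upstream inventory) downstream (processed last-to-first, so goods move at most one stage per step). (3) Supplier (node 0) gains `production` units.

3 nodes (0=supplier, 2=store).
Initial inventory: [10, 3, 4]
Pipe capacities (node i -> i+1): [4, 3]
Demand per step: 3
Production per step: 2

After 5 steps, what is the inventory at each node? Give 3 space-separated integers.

Step 1: demand=3,sold=3 ship[1->2]=3 ship[0->1]=4 prod=2 -> inv=[8 4 4]
Step 2: demand=3,sold=3 ship[1->2]=3 ship[0->1]=4 prod=2 -> inv=[6 5 4]
Step 3: demand=3,sold=3 ship[1->2]=3 ship[0->1]=4 prod=2 -> inv=[4 6 4]
Step 4: demand=3,sold=3 ship[1->2]=3 ship[0->1]=4 prod=2 -> inv=[2 7 4]
Step 5: demand=3,sold=3 ship[1->2]=3 ship[0->1]=2 prod=2 -> inv=[2 6 4]

2 6 4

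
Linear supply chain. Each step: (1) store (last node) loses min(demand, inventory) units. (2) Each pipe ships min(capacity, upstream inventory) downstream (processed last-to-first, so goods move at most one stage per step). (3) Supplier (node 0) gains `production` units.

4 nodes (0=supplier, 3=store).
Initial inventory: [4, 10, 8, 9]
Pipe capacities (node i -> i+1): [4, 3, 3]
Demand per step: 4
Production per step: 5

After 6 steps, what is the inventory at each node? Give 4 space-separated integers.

Step 1: demand=4,sold=4 ship[2->3]=3 ship[1->2]=3 ship[0->1]=4 prod=5 -> inv=[5 11 8 8]
Step 2: demand=4,sold=4 ship[2->3]=3 ship[1->2]=3 ship[0->1]=4 prod=5 -> inv=[6 12 8 7]
Step 3: demand=4,sold=4 ship[2->3]=3 ship[1->2]=3 ship[0->1]=4 prod=5 -> inv=[7 13 8 6]
Step 4: demand=4,sold=4 ship[2->3]=3 ship[1->2]=3 ship[0->1]=4 prod=5 -> inv=[8 14 8 5]
Step 5: demand=4,sold=4 ship[2->3]=3 ship[1->2]=3 ship[0->1]=4 prod=5 -> inv=[9 15 8 4]
Step 6: demand=4,sold=4 ship[2->3]=3 ship[1->2]=3 ship[0->1]=4 prod=5 -> inv=[10 16 8 3]

10 16 8 3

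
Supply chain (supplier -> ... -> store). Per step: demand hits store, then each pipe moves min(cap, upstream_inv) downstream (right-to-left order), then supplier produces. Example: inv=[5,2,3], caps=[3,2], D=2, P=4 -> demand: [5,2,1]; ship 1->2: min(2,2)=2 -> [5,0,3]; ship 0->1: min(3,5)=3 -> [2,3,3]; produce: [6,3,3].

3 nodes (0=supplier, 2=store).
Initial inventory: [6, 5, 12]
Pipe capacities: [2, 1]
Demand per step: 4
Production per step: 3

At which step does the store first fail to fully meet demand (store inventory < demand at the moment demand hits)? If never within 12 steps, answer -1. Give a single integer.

Step 1: demand=4,sold=4 ship[1->2]=1 ship[0->1]=2 prod=3 -> [7 6 9]
Step 2: demand=4,sold=4 ship[1->2]=1 ship[0->1]=2 prod=3 -> [8 7 6]
Step 3: demand=4,sold=4 ship[1->2]=1 ship[0->1]=2 prod=3 -> [9 8 3]
Step 4: demand=4,sold=3 ship[1->2]=1 ship[0->1]=2 prod=3 -> [10 9 1]
Step 5: demand=4,sold=1 ship[1->2]=1 ship[0->1]=2 prod=3 -> [11 10 1]
Step 6: demand=4,sold=1 ship[1->2]=1 ship[0->1]=2 prod=3 -> [12 11 1]
Step 7: demand=4,sold=1 ship[1->2]=1 ship[0->1]=2 prod=3 -> [13 12 1]
Step 8: demand=4,sold=1 ship[1->2]=1 ship[0->1]=2 prod=3 -> [14 13 1]
Step 9: demand=4,sold=1 ship[1->2]=1 ship[0->1]=2 prod=3 -> [15 14 1]
Step 10: demand=4,sold=1 ship[1->2]=1 ship[0->1]=2 prod=3 -> [16 15 1]
Step 11: demand=4,sold=1 ship[1->2]=1 ship[0->1]=2 prod=3 -> [17 16 1]
Step 12: demand=4,sold=1 ship[1->2]=1 ship[0->1]=2 prod=3 -> [18 17 1]
First stockout at step 4

4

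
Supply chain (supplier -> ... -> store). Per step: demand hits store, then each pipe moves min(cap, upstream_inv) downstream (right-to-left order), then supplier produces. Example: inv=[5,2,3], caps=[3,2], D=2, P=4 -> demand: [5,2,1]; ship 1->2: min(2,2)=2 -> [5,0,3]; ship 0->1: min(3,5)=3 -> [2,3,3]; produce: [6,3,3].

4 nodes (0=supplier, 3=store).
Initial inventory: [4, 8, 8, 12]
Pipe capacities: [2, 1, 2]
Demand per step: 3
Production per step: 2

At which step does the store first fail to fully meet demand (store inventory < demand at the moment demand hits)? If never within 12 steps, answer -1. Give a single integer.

Step 1: demand=3,sold=3 ship[2->3]=2 ship[1->2]=1 ship[0->1]=2 prod=2 -> [4 9 7 11]
Step 2: demand=3,sold=3 ship[2->3]=2 ship[1->2]=1 ship[0->1]=2 prod=2 -> [4 10 6 10]
Step 3: demand=3,sold=3 ship[2->3]=2 ship[1->2]=1 ship[0->1]=2 prod=2 -> [4 11 5 9]
Step 4: demand=3,sold=3 ship[2->3]=2 ship[1->2]=1 ship[0->1]=2 prod=2 -> [4 12 4 8]
Step 5: demand=3,sold=3 ship[2->3]=2 ship[1->2]=1 ship[0->1]=2 prod=2 -> [4 13 3 7]
Step 6: demand=3,sold=3 ship[2->3]=2 ship[1->2]=1 ship[0->1]=2 prod=2 -> [4 14 2 6]
Step 7: demand=3,sold=3 ship[2->3]=2 ship[1->2]=1 ship[0->1]=2 prod=2 -> [4 15 1 5]
Step 8: demand=3,sold=3 ship[2->3]=1 ship[1->2]=1 ship[0->1]=2 prod=2 -> [4 16 1 3]
Step 9: demand=3,sold=3 ship[2->3]=1 ship[1->2]=1 ship[0->1]=2 prod=2 -> [4 17 1 1]
Step 10: demand=3,sold=1 ship[2->3]=1 ship[1->2]=1 ship[0->1]=2 prod=2 -> [4 18 1 1]
Step 11: demand=3,sold=1 ship[2->3]=1 ship[1->2]=1 ship[0->1]=2 prod=2 -> [4 19 1 1]
Step 12: demand=3,sold=1 ship[2->3]=1 ship[1->2]=1 ship[0->1]=2 prod=2 -> [4 20 1 1]
First stockout at step 10

10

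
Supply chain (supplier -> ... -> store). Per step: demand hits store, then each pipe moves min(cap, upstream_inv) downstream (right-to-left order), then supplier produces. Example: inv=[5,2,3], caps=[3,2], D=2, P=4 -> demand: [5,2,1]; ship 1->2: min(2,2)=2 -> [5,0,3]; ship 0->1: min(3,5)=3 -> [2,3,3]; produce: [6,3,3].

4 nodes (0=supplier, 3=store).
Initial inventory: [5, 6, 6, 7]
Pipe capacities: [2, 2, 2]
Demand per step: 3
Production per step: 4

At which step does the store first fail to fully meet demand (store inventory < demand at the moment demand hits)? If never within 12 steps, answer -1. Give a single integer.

Step 1: demand=3,sold=3 ship[2->3]=2 ship[1->2]=2 ship[0->1]=2 prod=4 -> [7 6 6 6]
Step 2: demand=3,sold=3 ship[2->3]=2 ship[1->2]=2 ship[0->1]=2 prod=4 -> [9 6 6 5]
Step 3: demand=3,sold=3 ship[2->3]=2 ship[1->2]=2 ship[0->1]=2 prod=4 -> [11 6 6 4]
Step 4: demand=3,sold=3 ship[2->3]=2 ship[1->2]=2 ship[0->1]=2 prod=4 -> [13 6 6 3]
Step 5: demand=3,sold=3 ship[2->3]=2 ship[1->2]=2 ship[0->1]=2 prod=4 -> [15 6 6 2]
Step 6: demand=3,sold=2 ship[2->3]=2 ship[1->2]=2 ship[0->1]=2 prod=4 -> [17 6 6 2]
Step 7: demand=3,sold=2 ship[2->3]=2 ship[1->2]=2 ship[0->1]=2 prod=4 -> [19 6 6 2]
Step 8: demand=3,sold=2 ship[2->3]=2 ship[1->2]=2 ship[0->1]=2 prod=4 -> [21 6 6 2]
Step 9: demand=3,sold=2 ship[2->3]=2 ship[1->2]=2 ship[0->1]=2 prod=4 -> [23 6 6 2]
Step 10: demand=3,sold=2 ship[2->3]=2 ship[1->2]=2 ship[0->1]=2 prod=4 -> [25 6 6 2]
Step 11: demand=3,sold=2 ship[2->3]=2 ship[1->2]=2 ship[0->1]=2 prod=4 -> [27 6 6 2]
Step 12: demand=3,sold=2 ship[2->3]=2 ship[1->2]=2 ship[0->1]=2 prod=4 -> [29 6 6 2]
First stockout at step 6

6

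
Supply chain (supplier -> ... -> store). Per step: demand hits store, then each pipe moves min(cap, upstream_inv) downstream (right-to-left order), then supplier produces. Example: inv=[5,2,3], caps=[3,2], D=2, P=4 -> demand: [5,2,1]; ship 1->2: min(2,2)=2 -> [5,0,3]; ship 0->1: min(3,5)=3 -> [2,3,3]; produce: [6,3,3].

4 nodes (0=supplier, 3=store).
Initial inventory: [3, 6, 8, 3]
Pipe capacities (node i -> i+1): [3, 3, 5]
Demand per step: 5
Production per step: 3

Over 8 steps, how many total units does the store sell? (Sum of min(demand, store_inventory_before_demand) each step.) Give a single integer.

Answer: 29

Derivation:
Step 1: sold=3 (running total=3) -> [3 6 6 5]
Step 2: sold=5 (running total=8) -> [3 6 4 5]
Step 3: sold=5 (running total=13) -> [3 6 3 4]
Step 4: sold=4 (running total=17) -> [3 6 3 3]
Step 5: sold=3 (running total=20) -> [3 6 3 3]
Step 6: sold=3 (running total=23) -> [3 6 3 3]
Step 7: sold=3 (running total=26) -> [3 6 3 3]
Step 8: sold=3 (running total=29) -> [3 6 3 3]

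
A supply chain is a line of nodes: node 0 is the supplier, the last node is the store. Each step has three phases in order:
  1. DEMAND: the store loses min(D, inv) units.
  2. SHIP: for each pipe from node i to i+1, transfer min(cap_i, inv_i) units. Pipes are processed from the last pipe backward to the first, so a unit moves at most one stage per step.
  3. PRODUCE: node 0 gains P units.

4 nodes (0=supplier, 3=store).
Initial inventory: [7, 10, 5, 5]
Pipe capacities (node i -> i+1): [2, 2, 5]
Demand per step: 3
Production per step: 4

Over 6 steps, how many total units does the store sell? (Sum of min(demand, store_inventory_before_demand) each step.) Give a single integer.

Answer: 18

Derivation:
Step 1: sold=3 (running total=3) -> [9 10 2 7]
Step 2: sold=3 (running total=6) -> [11 10 2 6]
Step 3: sold=3 (running total=9) -> [13 10 2 5]
Step 4: sold=3 (running total=12) -> [15 10 2 4]
Step 5: sold=3 (running total=15) -> [17 10 2 3]
Step 6: sold=3 (running total=18) -> [19 10 2 2]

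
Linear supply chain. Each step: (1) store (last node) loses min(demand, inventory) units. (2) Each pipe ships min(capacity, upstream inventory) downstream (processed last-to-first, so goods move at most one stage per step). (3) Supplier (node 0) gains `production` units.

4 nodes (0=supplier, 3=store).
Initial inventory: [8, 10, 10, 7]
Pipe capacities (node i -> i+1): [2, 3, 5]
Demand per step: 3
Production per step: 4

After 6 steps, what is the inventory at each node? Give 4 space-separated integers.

Step 1: demand=3,sold=3 ship[2->3]=5 ship[1->2]=3 ship[0->1]=2 prod=4 -> inv=[10 9 8 9]
Step 2: demand=3,sold=3 ship[2->3]=5 ship[1->2]=3 ship[0->1]=2 prod=4 -> inv=[12 8 6 11]
Step 3: demand=3,sold=3 ship[2->3]=5 ship[1->2]=3 ship[0->1]=2 prod=4 -> inv=[14 7 4 13]
Step 4: demand=3,sold=3 ship[2->3]=4 ship[1->2]=3 ship[0->1]=2 prod=4 -> inv=[16 6 3 14]
Step 5: demand=3,sold=3 ship[2->3]=3 ship[1->2]=3 ship[0->1]=2 prod=4 -> inv=[18 5 3 14]
Step 6: demand=3,sold=3 ship[2->3]=3 ship[1->2]=3 ship[0->1]=2 prod=4 -> inv=[20 4 3 14]

20 4 3 14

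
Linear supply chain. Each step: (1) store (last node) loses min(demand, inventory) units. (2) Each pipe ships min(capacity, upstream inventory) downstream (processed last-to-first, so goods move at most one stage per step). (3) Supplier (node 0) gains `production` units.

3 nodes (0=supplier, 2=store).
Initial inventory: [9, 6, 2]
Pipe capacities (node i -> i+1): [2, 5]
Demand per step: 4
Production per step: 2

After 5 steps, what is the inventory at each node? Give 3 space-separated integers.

Step 1: demand=4,sold=2 ship[1->2]=5 ship[0->1]=2 prod=2 -> inv=[9 3 5]
Step 2: demand=4,sold=4 ship[1->2]=3 ship[0->1]=2 prod=2 -> inv=[9 2 4]
Step 3: demand=4,sold=4 ship[1->2]=2 ship[0->1]=2 prod=2 -> inv=[9 2 2]
Step 4: demand=4,sold=2 ship[1->2]=2 ship[0->1]=2 prod=2 -> inv=[9 2 2]
Step 5: demand=4,sold=2 ship[1->2]=2 ship[0->1]=2 prod=2 -> inv=[9 2 2]

9 2 2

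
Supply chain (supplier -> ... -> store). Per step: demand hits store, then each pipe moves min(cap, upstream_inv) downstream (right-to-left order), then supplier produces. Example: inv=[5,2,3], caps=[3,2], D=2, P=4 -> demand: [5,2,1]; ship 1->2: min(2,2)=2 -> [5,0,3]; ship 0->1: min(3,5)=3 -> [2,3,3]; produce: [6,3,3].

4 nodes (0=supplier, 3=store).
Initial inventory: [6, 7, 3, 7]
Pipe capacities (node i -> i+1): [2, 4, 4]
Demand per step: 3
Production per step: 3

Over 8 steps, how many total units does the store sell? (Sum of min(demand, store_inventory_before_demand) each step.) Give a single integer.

Step 1: sold=3 (running total=3) -> [7 5 4 7]
Step 2: sold=3 (running total=6) -> [8 3 4 8]
Step 3: sold=3 (running total=9) -> [9 2 3 9]
Step 4: sold=3 (running total=12) -> [10 2 2 9]
Step 5: sold=3 (running total=15) -> [11 2 2 8]
Step 6: sold=3 (running total=18) -> [12 2 2 7]
Step 7: sold=3 (running total=21) -> [13 2 2 6]
Step 8: sold=3 (running total=24) -> [14 2 2 5]

Answer: 24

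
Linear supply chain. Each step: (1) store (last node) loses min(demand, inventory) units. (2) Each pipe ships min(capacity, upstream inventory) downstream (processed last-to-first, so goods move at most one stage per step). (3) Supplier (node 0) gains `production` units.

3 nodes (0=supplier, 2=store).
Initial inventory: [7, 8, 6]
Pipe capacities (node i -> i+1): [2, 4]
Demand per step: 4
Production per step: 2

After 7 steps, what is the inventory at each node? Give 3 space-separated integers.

Step 1: demand=4,sold=4 ship[1->2]=4 ship[0->1]=2 prod=2 -> inv=[7 6 6]
Step 2: demand=4,sold=4 ship[1->2]=4 ship[0->1]=2 prod=2 -> inv=[7 4 6]
Step 3: demand=4,sold=4 ship[1->2]=4 ship[0->1]=2 prod=2 -> inv=[7 2 6]
Step 4: demand=4,sold=4 ship[1->2]=2 ship[0->1]=2 prod=2 -> inv=[7 2 4]
Step 5: demand=4,sold=4 ship[1->2]=2 ship[0->1]=2 prod=2 -> inv=[7 2 2]
Step 6: demand=4,sold=2 ship[1->2]=2 ship[0->1]=2 prod=2 -> inv=[7 2 2]
Step 7: demand=4,sold=2 ship[1->2]=2 ship[0->1]=2 prod=2 -> inv=[7 2 2]

7 2 2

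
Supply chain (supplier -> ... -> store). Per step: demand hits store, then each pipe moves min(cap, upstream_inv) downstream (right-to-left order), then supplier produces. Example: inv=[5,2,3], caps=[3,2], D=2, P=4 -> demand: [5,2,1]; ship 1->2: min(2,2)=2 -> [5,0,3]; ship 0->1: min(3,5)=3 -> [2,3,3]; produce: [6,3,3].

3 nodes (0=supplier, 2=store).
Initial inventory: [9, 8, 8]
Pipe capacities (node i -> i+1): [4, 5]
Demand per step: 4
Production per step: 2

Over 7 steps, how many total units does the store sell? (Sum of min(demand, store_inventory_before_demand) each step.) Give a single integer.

Step 1: sold=4 (running total=4) -> [7 7 9]
Step 2: sold=4 (running total=8) -> [5 6 10]
Step 3: sold=4 (running total=12) -> [3 5 11]
Step 4: sold=4 (running total=16) -> [2 3 12]
Step 5: sold=4 (running total=20) -> [2 2 11]
Step 6: sold=4 (running total=24) -> [2 2 9]
Step 7: sold=4 (running total=28) -> [2 2 7]

Answer: 28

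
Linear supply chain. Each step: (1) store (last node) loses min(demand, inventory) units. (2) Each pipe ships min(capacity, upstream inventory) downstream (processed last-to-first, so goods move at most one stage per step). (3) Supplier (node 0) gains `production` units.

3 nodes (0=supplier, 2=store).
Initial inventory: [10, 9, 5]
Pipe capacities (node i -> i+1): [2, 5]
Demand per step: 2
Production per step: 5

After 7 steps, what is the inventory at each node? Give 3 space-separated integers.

Step 1: demand=2,sold=2 ship[1->2]=5 ship[0->1]=2 prod=5 -> inv=[13 6 8]
Step 2: demand=2,sold=2 ship[1->2]=5 ship[0->1]=2 prod=5 -> inv=[16 3 11]
Step 3: demand=2,sold=2 ship[1->2]=3 ship[0->1]=2 prod=5 -> inv=[19 2 12]
Step 4: demand=2,sold=2 ship[1->2]=2 ship[0->1]=2 prod=5 -> inv=[22 2 12]
Step 5: demand=2,sold=2 ship[1->2]=2 ship[0->1]=2 prod=5 -> inv=[25 2 12]
Step 6: demand=2,sold=2 ship[1->2]=2 ship[0->1]=2 prod=5 -> inv=[28 2 12]
Step 7: demand=2,sold=2 ship[1->2]=2 ship[0->1]=2 prod=5 -> inv=[31 2 12]

31 2 12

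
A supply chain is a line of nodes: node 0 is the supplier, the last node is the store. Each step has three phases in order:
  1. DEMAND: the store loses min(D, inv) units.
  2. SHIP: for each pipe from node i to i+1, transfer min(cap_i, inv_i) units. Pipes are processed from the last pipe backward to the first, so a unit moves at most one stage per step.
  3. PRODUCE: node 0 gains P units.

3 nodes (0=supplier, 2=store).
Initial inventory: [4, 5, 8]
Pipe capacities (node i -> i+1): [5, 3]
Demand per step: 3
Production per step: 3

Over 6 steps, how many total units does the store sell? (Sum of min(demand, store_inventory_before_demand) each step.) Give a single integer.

Step 1: sold=3 (running total=3) -> [3 6 8]
Step 2: sold=3 (running total=6) -> [3 6 8]
Step 3: sold=3 (running total=9) -> [3 6 8]
Step 4: sold=3 (running total=12) -> [3 6 8]
Step 5: sold=3 (running total=15) -> [3 6 8]
Step 6: sold=3 (running total=18) -> [3 6 8]

Answer: 18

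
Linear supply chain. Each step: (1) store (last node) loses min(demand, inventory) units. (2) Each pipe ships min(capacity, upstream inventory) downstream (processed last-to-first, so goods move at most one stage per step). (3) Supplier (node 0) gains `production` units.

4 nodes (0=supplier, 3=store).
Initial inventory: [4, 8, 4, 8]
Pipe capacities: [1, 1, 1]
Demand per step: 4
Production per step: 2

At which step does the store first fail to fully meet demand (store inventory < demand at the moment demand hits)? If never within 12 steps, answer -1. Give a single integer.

Step 1: demand=4,sold=4 ship[2->3]=1 ship[1->2]=1 ship[0->1]=1 prod=2 -> [5 8 4 5]
Step 2: demand=4,sold=4 ship[2->3]=1 ship[1->2]=1 ship[0->1]=1 prod=2 -> [6 8 4 2]
Step 3: demand=4,sold=2 ship[2->3]=1 ship[1->2]=1 ship[0->1]=1 prod=2 -> [7 8 4 1]
Step 4: demand=4,sold=1 ship[2->3]=1 ship[1->2]=1 ship[0->1]=1 prod=2 -> [8 8 4 1]
Step 5: demand=4,sold=1 ship[2->3]=1 ship[1->2]=1 ship[0->1]=1 prod=2 -> [9 8 4 1]
Step 6: demand=4,sold=1 ship[2->3]=1 ship[1->2]=1 ship[0->1]=1 prod=2 -> [10 8 4 1]
Step 7: demand=4,sold=1 ship[2->3]=1 ship[1->2]=1 ship[0->1]=1 prod=2 -> [11 8 4 1]
Step 8: demand=4,sold=1 ship[2->3]=1 ship[1->2]=1 ship[0->1]=1 prod=2 -> [12 8 4 1]
Step 9: demand=4,sold=1 ship[2->3]=1 ship[1->2]=1 ship[0->1]=1 prod=2 -> [13 8 4 1]
Step 10: demand=4,sold=1 ship[2->3]=1 ship[1->2]=1 ship[0->1]=1 prod=2 -> [14 8 4 1]
Step 11: demand=4,sold=1 ship[2->3]=1 ship[1->2]=1 ship[0->1]=1 prod=2 -> [15 8 4 1]
Step 12: demand=4,sold=1 ship[2->3]=1 ship[1->2]=1 ship[0->1]=1 prod=2 -> [16 8 4 1]
First stockout at step 3

3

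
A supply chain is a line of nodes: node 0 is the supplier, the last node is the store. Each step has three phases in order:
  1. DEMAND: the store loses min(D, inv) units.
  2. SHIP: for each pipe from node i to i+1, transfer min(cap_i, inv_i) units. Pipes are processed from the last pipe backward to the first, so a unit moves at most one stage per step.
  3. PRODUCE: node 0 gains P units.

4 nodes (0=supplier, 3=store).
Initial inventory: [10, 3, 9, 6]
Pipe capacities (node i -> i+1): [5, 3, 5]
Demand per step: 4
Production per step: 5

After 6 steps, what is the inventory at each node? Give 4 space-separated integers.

Step 1: demand=4,sold=4 ship[2->3]=5 ship[1->2]=3 ship[0->1]=5 prod=5 -> inv=[10 5 7 7]
Step 2: demand=4,sold=4 ship[2->3]=5 ship[1->2]=3 ship[0->1]=5 prod=5 -> inv=[10 7 5 8]
Step 3: demand=4,sold=4 ship[2->3]=5 ship[1->2]=3 ship[0->1]=5 prod=5 -> inv=[10 9 3 9]
Step 4: demand=4,sold=4 ship[2->3]=3 ship[1->2]=3 ship[0->1]=5 prod=5 -> inv=[10 11 3 8]
Step 5: demand=4,sold=4 ship[2->3]=3 ship[1->2]=3 ship[0->1]=5 prod=5 -> inv=[10 13 3 7]
Step 6: demand=4,sold=4 ship[2->3]=3 ship[1->2]=3 ship[0->1]=5 prod=5 -> inv=[10 15 3 6]

10 15 3 6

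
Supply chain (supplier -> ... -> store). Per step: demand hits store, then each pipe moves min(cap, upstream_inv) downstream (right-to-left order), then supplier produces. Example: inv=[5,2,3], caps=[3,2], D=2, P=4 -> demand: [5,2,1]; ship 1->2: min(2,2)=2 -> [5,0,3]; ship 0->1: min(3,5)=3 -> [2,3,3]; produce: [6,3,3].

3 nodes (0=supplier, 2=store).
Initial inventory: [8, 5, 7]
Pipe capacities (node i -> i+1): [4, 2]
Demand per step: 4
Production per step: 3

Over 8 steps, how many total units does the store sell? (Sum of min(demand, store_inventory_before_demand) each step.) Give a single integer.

Answer: 21

Derivation:
Step 1: sold=4 (running total=4) -> [7 7 5]
Step 2: sold=4 (running total=8) -> [6 9 3]
Step 3: sold=3 (running total=11) -> [5 11 2]
Step 4: sold=2 (running total=13) -> [4 13 2]
Step 5: sold=2 (running total=15) -> [3 15 2]
Step 6: sold=2 (running total=17) -> [3 16 2]
Step 7: sold=2 (running total=19) -> [3 17 2]
Step 8: sold=2 (running total=21) -> [3 18 2]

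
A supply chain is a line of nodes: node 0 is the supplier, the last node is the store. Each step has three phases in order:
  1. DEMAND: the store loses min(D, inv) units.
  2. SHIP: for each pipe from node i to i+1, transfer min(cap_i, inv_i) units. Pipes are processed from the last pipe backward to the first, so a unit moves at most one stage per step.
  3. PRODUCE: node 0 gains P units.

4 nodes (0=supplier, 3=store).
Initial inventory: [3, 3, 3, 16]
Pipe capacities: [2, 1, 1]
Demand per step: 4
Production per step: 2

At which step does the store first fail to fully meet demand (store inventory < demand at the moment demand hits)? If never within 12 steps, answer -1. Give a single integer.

Step 1: demand=4,sold=4 ship[2->3]=1 ship[1->2]=1 ship[0->1]=2 prod=2 -> [3 4 3 13]
Step 2: demand=4,sold=4 ship[2->3]=1 ship[1->2]=1 ship[0->1]=2 prod=2 -> [3 5 3 10]
Step 3: demand=4,sold=4 ship[2->3]=1 ship[1->2]=1 ship[0->1]=2 prod=2 -> [3 6 3 7]
Step 4: demand=4,sold=4 ship[2->3]=1 ship[1->2]=1 ship[0->1]=2 prod=2 -> [3 7 3 4]
Step 5: demand=4,sold=4 ship[2->3]=1 ship[1->2]=1 ship[0->1]=2 prod=2 -> [3 8 3 1]
Step 6: demand=4,sold=1 ship[2->3]=1 ship[1->2]=1 ship[0->1]=2 prod=2 -> [3 9 3 1]
Step 7: demand=4,sold=1 ship[2->3]=1 ship[1->2]=1 ship[0->1]=2 prod=2 -> [3 10 3 1]
Step 8: demand=4,sold=1 ship[2->3]=1 ship[1->2]=1 ship[0->1]=2 prod=2 -> [3 11 3 1]
Step 9: demand=4,sold=1 ship[2->3]=1 ship[1->2]=1 ship[0->1]=2 prod=2 -> [3 12 3 1]
Step 10: demand=4,sold=1 ship[2->3]=1 ship[1->2]=1 ship[0->1]=2 prod=2 -> [3 13 3 1]
Step 11: demand=4,sold=1 ship[2->3]=1 ship[1->2]=1 ship[0->1]=2 prod=2 -> [3 14 3 1]
Step 12: demand=4,sold=1 ship[2->3]=1 ship[1->2]=1 ship[0->1]=2 prod=2 -> [3 15 3 1]
First stockout at step 6

6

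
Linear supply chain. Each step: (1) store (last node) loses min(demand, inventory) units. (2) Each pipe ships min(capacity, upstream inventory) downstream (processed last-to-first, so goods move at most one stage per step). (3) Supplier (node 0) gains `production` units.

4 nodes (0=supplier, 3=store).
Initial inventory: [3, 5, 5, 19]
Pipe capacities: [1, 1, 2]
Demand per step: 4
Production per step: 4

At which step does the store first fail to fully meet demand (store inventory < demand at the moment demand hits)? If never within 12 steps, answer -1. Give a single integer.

Step 1: demand=4,sold=4 ship[2->3]=2 ship[1->2]=1 ship[0->1]=1 prod=4 -> [6 5 4 17]
Step 2: demand=4,sold=4 ship[2->3]=2 ship[1->2]=1 ship[0->1]=1 prod=4 -> [9 5 3 15]
Step 3: demand=4,sold=4 ship[2->3]=2 ship[1->2]=1 ship[0->1]=1 prod=4 -> [12 5 2 13]
Step 4: demand=4,sold=4 ship[2->3]=2 ship[1->2]=1 ship[0->1]=1 prod=4 -> [15 5 1 11]
Step 5: demand=4,sold=4 ship[2->3]=1 ship[1->2]=1 ship[0->1]=1 prod=4 -> [18 5 1 8]
Step 6: demand=4,sold=4 ship[2->3]=1 ship[1->2]=1 ship[0->1]=1 prod=4 -> [21 5 1 5]
Step 7: demand=4,sold=4 ship[2->3]=1 ship[1->2]=1 ship[0->1]=1 prod=4 -> [24 5 1 2]
Step 8: demand=4,sold=2 ship[2->3]=1 ship[1->2]=1 ship[0->1]=1 prod=4 -> [27 5 1 1]
Step 9: demand=4,sold=1 ship[2->3]=1 ship[1->2]=1 ship[0->1]=1 prod=4 -> [30 5 1 1]
Step 10: demand=4,sold=1 ship[2->3]=1 ship[1->2]=1 ship[0->1]=1 prod=4 -> [33 5 1 1]
Step 11: demand=4,sold=1 ship[2->3]=1 ship[1->2]=1 ship[0->1]=1 prod=4 -> [36 5 1 1]
Step 12: demand=4,sold=1 ship[2->3]=1 ship[1->2]=1 ship[0->1]=1 prod=4 -> [39 5 1 1]
First stockout at step 8

8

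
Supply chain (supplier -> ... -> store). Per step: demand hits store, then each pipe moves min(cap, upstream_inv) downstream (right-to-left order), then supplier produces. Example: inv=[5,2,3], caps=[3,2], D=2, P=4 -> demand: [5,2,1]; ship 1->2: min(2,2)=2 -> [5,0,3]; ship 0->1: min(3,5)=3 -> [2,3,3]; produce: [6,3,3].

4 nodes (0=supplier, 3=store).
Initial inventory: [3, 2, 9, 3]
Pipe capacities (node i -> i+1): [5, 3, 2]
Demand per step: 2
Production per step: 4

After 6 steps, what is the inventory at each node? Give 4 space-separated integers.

Step 1: demand=2,sold=2 ship[2->3]=2 ship[1->2]=2 ship[0->1]=3 prod=4 -> inv=[4 3 9 3]
Step 2: demand=2,sold=2 ship[2->3]=2 ship[1->2]=3 ship[0->1]=4 prod=4 -> inv=[4 4 10 3]
Step 3: demand=2,sold=2 ship[2->3]=2 ship[1->2]=3 ship[0->1]=4 prod=4 -> inv=[4 5 11 3]
Step 4: demand=2,sold=2 ship[2->3]=2 ship[1->2]=3 ship[0->1]=4 prod=4 -> inv=[4 6 12 3]
Step 5: demand=2,sold=2 ship[2->3]=2 ship[1->2]=3 ship[0->1]=4 prod=4 -> inv=[4 7 13 3]
Step 6: demand=2,sold=2 ship[2->3]=2 ship[1->2]=3 ship[0->1]=4 prod=4 -> inv=[4 8 14 3]

4 8 14 3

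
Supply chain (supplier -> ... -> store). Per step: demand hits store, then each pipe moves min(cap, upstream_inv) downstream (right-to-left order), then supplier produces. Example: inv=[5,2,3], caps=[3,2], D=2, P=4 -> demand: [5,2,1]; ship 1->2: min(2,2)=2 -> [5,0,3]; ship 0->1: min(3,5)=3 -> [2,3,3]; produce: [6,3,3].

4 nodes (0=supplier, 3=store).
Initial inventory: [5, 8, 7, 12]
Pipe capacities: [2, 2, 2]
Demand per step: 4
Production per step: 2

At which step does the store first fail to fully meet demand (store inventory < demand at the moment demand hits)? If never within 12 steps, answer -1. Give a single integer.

Step 1: demand=4,sold=4 ship[2->3]=2 ship[1->2]=2 ship[0->1]=2 prod=2 -> [5 8 7 10]
Step 2: demand=4,sold=4 ship[2->3]=2 ship[1->2]=2 ship[0->1]=2 prod=2 -> [5 8 7 8]
Step 3: demand=4,sold=4 ship[2->3]=2 ship[1->2]=2 ship[0->1]=2 prod=2 -> [5 8 7 6]
Step 4: demand=4,sold=4 ship[2->3]=2 ship[1->2]=2 ship[0->1]=2 prod=2 -> [5 8 7 4]
Step 5: demand=4,sold=4 ship[2->3]=2 ship[1->2]=2 ship[0->1]=2 prod=2 -> [5 8 7 2]
Step 6: demand=4,sold=2 ship[2->3]=2 ship[1->2]=2 ship[0->1]=2 prod=2 -> [5 8 7 2]
Step 7: demand=4,sold=2 ship[2->3]=2 ship[1->2]=2 ship[0->1]=2 prod=2 -> [5 8 7 2]
Step 8: demand=4,sold=2 ship[2->3]=2 ship[1->2]=2 ship[0->1]=2 prod=2 -> [5 8 7 2]
Step 9: demand=4,sold=2 ship[2->3]=2 ship[1->2]=2 ship[0->1]=2 prod=2 -> [5 8 7 2]
Step 10: demand=4,sold=2 ship[2->3]=2 ship[1->2]=2 ship[0->1]=2 prod=2 -> [5 8 7 2]
Step 11: demand=4,sold=2 ship[2->3]=2 ship[1->2]=2 ship[0->1]=2 prod=2 -> [5 8 7 2]
Step 12: demand=4,sold=2 ship[2->3]=2 ship[1->2]=2 ship[0->1]=2 prod=2 -> [5 8 7 2]
First stockout at step 6

6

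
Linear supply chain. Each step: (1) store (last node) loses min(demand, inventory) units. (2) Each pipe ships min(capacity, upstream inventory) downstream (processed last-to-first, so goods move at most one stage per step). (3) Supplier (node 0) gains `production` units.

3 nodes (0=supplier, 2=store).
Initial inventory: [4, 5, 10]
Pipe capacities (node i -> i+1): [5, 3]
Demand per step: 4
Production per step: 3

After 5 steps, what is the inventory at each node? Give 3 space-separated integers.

Step 1: demand=4,sold=4 ship[1->2]=3 ship[0->1]=4 prod=3 -> inv=[3 6 9]
Step 2: demand=4,sold=4 ship[1->2]=3 ship[0->1]=3 prod=3 -> inv=[3 6 8]
Step 3: demand=4,sold=4 ship[1->2]=3 ship[0->1]=3 prod=3 -> inv=[3 6 7]
Step 4: demand=4,sold=4 ship[1->2]=3 ship[0->1]=3 prod=3 -> inv=[3 6 6]
Step 5: demand=4,sold=4 ship[1->2]=3 ship[0->1]=3 prod=3 -> inv=[3 6 5]

3 6 5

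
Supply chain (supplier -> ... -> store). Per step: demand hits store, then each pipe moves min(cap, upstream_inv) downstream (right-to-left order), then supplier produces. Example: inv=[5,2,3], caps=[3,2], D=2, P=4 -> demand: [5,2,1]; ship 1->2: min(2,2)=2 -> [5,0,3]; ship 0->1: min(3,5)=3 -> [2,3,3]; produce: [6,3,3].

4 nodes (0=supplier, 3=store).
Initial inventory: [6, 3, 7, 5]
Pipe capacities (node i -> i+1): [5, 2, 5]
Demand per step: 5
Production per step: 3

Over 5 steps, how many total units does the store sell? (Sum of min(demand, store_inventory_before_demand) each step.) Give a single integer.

Step 1: sold=5 (running total=5) -> [4 6 4 5]
Step 2: sold=5 (running total=10) -> [3 8 2 4]
Step 3: sold=4 (running total=14) -> [3 9 2 2]
Step 4: sold=2 (running total=16) -> [3 10 2 2]
Step 5: sold=2 (running total=18) -> [3 11 2 2]

Answer: 18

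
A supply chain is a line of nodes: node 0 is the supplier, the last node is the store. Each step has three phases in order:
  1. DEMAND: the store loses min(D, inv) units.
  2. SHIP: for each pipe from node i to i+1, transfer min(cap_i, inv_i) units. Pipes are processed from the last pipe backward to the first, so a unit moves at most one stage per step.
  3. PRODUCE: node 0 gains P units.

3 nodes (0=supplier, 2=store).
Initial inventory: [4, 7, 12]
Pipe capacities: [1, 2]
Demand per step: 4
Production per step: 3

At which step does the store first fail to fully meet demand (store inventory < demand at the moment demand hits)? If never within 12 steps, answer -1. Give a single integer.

Step 1: demand=4,sold=4 ship[1->2]=2 ship[0->1]=1 prod=3 -> [6 6 10]
Step 2: demand=4,sold=4 ship[1->2]=2 ship[0->1]=1 prod=3 -> [8 5 8]
Step 3: demand=4,sold=4 ship[1->2]=2 ship[0->1]=1 prod=3 -> [10 4 6]
Step 4: demand=4,sold=4 ship[1->2]=2 ship[0->1]=1 prod=3 -> [12 3 4]
Step 5: demand=4,sold=4 ship[1->2]=2 ship[0->1]=1 prod=3 -> [14 2 2]
Step 6: demand=4,sold=2 ship[1->2]=2 ship[0->1]=1 prod=3 -> [16 1 2]
Step 7: demand=4,sold=2 ship[1->2]=1 ship[0->1]=1 prod=3 -> [18 1 1]
Step 8: demand=4,sold=1 ship[1->2]=1 ship[0->1]=1 prod=3 -> [20 1 1]
Step 9: demand=4,sold=1 ship[1->2]=1 ship[0->1]=1 prod=3 -> [22 1 1]
Step 10: demand=4,sold=1 ship[1->2]=1 ship[0->1]=1 prod=3 -> [24 1 1]
Step 11: demand=4,sold=1 ship[1->2]=1 ship[0->1]=1 prod=3 -> [26 1 1]
Step 12: demand=4,sold=1 ship[1->2]=1 ship[0->1]=1 prod=3 -> [28 1 1]
First stockout at step 6

6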